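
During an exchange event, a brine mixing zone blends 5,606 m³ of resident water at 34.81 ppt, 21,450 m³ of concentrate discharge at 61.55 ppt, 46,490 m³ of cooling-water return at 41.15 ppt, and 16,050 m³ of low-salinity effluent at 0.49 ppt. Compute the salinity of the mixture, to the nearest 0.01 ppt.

38.35 ppt

By conservation of dissolved salt,
salt = 5,606×34.81 + 21,450×61.55 + 46,490×41.15 + 16,050×0.49 = 195,144.86 + 1,320,247.5 + 1,913,063.5 + 7,864.5 = 3,436,320.36
volume = 5,606 + 21,450 + 46,490 + 16,050 = 89,596 m³
S = 3,436,320.36 / 89,596 = 38.3535 ppt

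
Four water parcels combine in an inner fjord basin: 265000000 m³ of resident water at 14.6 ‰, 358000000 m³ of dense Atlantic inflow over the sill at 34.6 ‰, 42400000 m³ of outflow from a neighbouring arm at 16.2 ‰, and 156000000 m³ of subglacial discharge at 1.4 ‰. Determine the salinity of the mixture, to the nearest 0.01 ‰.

Salt balance:
salt = 265,000,000×14.6 + 358,000,000×34.6 + 42,400,000×16.2 + 156,000,000×1.4 = 3,869,000,000 + 12,386,800,000 + 686,880,000 + 218,400,000 = 17,161,080,000
volume = 265,000,000 + 358,000,000 + 42,400,000 + 156,000,000 = 821,400,000 m³
S = 17,161,080,000 / 821,400,000 = 20.8925 ‰

20.89 ‰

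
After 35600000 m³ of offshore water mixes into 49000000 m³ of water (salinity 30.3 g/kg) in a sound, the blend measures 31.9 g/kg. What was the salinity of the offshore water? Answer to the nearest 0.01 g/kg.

Salt balance: 49,000,000×30.3 + 35,600,000×S = 84,600,000×31.9
1,484,700,000 + 35,600,000·S = 2,698,740,000
S = (2,698,740,000 − 1,484,700,000) / 35,600,000 = 34.1022 g/kg

34.10 g/kg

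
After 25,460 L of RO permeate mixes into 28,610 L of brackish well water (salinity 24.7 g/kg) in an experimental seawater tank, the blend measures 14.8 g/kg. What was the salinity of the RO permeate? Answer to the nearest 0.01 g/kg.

3.68 g/kg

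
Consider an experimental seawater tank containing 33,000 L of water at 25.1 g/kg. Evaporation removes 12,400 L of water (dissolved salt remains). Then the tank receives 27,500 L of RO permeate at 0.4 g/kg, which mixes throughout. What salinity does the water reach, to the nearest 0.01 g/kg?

After evaporation: salt = 33,000×25.1 = 828,300; volume = 33,000 − 12,400 = 20,600 L
After mixing: salt = 828,300 + 27,500×0.4 = 839,300; volume = 20,600 + 27,500 = 48,100 L
S = 839,300 / 48,100 = 17.4491 g/kg

17.45 g/kg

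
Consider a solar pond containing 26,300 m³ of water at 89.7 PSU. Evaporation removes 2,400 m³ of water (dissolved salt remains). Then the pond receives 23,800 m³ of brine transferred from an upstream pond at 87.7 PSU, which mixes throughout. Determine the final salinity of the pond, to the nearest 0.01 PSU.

93.22 PSU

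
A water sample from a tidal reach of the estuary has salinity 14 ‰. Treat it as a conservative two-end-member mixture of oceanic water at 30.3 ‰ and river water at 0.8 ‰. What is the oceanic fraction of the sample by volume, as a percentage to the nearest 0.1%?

Let g be the oceanic fraction. Salt balance per unit volume:
g×30.3 + (1−g)×0.8 = 14
g = (14 − 0.8) / (30.3 − 0.8) = 13.2/29.5 = 0.4475

44.7%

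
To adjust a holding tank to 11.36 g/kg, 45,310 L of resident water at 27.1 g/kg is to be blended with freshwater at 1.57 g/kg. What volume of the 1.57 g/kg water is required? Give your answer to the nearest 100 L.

72800 L

Salt balance: 45,310×27.1 + V×1.57 = (45,310+V)×11.36
1,227,901 + 1.57V = 514,721.6 + 11.36V
713,179.4 = 9.79V
V = 72,847.74 L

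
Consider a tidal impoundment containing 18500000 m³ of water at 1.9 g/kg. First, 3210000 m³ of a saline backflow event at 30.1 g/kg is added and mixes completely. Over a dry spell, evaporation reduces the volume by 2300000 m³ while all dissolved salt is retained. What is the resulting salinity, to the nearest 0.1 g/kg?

After mixing: salt = 18,500,000×1.9 + 3,210,000×30.1 = 131,771,000; volume = 21,710,000 m³
After evaporation: salt unchanged = 131,771,000; volume = 21,710,000 − 2,300,000 = 19,410,000 m³
S = 131,771,000 / 19,410,000 = 6.7888 g/kg

6.8 g/kg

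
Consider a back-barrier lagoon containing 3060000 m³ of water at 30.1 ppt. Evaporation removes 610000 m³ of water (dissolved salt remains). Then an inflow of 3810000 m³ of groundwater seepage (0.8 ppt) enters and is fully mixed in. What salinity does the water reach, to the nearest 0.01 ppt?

15.20 ppt

After evaporation: salt = 3,060,000×30.1 = 92,106,000; volume = 3,060,000 − 610,000 = 2,450,000 m³
After mixing: salt = 92,106,000 + 3,810,000×0.8 = 95,154,000; volume = 2,450,000 + 3,810,000 = 6,260,000 m³
S = 95,154,000 / 6,260,000 = 15.2003 ppt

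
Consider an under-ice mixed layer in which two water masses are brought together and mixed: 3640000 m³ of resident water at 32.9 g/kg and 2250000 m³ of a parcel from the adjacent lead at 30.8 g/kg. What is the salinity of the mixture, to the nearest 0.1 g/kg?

Salt balance:
salt = 3,640,000×32.9 + 2,250,000×30.8 = 119,756,000 + 69,300,000 = 189,056,000
volume = 3,640,000 + 2,250,000 = 5,890,000 m³
S = 189,056,000 / 5,890,000 = 32.098 g/kg

32.1 g/kg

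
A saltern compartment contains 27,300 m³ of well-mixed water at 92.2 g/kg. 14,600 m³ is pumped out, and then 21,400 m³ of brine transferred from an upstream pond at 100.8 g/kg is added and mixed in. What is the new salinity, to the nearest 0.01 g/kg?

97.60 g/kg

Remaining after removal: 12,700 m³ at 92.2 g/kg (salt = 1,170,940)
After addition: salt = 1,170,940 + 21,400×100.8 = 3,328,060; volume = 34,100 m³
S = 3,328,060 / 34,100 = 97.5971 g/kg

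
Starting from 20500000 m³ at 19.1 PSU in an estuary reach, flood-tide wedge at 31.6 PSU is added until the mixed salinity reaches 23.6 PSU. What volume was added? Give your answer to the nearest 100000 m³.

11500000 m³

Salt balance: 20,500,000×19.1 + V×31.6 = (20,500,000+V)×23.6
391,550,000 + 31.6V = 483,800,000 + 23.6V
92,250,000 = 8V
V = 11,531,250 m³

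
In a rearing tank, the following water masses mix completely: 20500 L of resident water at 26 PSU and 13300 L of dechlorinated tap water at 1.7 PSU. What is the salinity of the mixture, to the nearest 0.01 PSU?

16.44 PSU

Weighted by volume,
salt = 20,500×26 + 13,300×1.7 = 533,000 + 22,610 = 555,610
volume = 20,500 + 13,300 = 33,800 L
S = 555,610 / 33,800 = 16.4382 PSU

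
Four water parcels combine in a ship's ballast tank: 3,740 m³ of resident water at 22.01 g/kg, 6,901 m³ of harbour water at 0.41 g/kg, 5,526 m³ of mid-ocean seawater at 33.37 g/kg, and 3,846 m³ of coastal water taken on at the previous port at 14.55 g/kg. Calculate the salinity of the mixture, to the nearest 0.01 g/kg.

16.26 g/kg

Mass of salt is conserved:
salt = 3,740×22.01 + 6,901×0.41 + 5,526×33.37 + 3,846×14.55 = 82,317.4 + 2,829.41 + 184,402.62 + 55,959.3 = 325,508.73
volume = 3,740 + 6,901 + 5,526 + 3,846 = 20,013 m³
S = 325,508.73 / 20,013 = 16.2649 g/kg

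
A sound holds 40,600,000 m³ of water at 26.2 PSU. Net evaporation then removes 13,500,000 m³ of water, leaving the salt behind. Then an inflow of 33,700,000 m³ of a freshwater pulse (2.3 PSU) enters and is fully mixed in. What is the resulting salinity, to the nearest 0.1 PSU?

18.8 PSU

After evaporation: salt = 40,600,000×26.2 = 1,063,720,000; volume = 40,600,000 − 13,500,000 = 27,100,000 m³
After mixing: salt = 1,063,720,000 + 33,700,000×2.3 = 1,141,230,000; volume = 27,100,000 + 33,700,000 = 60,800,000 m³
S = 1,141,230,000 / 60,800,000 = 18.7702 PSU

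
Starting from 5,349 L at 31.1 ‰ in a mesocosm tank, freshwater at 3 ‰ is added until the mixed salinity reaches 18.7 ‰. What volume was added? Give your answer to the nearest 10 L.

4220 L

Salt balance: 5,349×31.1 + V×3 = (5,349+V)×18.7
166,353.9 + 3V = 100,026.3 + 18.7V
66,327.6 = 15.7V
V = 4,224.69 L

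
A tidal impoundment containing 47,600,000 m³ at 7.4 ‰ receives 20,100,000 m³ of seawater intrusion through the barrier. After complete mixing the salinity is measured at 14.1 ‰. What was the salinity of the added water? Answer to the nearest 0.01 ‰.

29.97 ‰

Salt balance: 47,600,000×7.4 + 20,100,000×S = 67,700,000×14.1
352,240,000 + 20,100,000·S = 954,570,000
S = (954,570,000 − 352,240,000) / 20,100,000 = 29.9667 ‰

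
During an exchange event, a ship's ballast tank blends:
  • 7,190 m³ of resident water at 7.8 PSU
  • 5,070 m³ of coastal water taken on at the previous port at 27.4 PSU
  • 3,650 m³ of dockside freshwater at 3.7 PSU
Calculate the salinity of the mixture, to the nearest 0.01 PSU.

13.11 PSU

Total salt / total volume:
salt = 7,190×7.8 + 5,070×27.4 + 3,650×3.7 = 56,082 + 138,918 + 13,505 = 208,505
volume = 7,190 + 5,070 + 3,650 = 15,910 m³
S = 208,505 / 15,910 = 13.1053 PSU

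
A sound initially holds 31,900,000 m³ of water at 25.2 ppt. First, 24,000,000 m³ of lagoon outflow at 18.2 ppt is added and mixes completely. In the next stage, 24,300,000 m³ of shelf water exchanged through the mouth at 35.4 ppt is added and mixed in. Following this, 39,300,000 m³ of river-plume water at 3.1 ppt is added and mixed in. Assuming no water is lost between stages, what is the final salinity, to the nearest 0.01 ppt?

18.60 ppt

By conservation of dissolved salt,
Initial salt = 31,900,000×25.2 = 803,880,000
After stage 1: salt = 803,880,000 + 24,000,000×18.2 = 1,240,680,000; volume = 55,900,000 m³; S = 22.195 ppt
After stage 2: salt = 1,240,680,000 + 24,300,000×35.4 = 2,100,900,000; volume = 80,200,000 m³; S = 26.196 ppt
After stage 3: salt = 2,100,900,000 + 39,300,000×3.1 = 2,222,730,000; volume = 119,500,000 m³
S = 2,222,730,000 / 119,500,000 = 18.6003 ppt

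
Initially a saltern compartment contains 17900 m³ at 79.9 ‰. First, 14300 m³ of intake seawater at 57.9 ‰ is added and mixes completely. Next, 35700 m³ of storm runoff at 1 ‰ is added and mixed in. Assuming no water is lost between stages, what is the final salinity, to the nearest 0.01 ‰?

Conserving salt mass:
Initial salt = 17,900×79.9 = 1,430,210
After stage 1: salt = 1,430,210 + 14,300×57.9 = 2,258,180; volume = 32,200 m³; S = 70.13 ‰
After stage 2: salt = 2,258,180 + 35,700×1 = 2,293,880; volume = 67,900 m³
S = 2,293,880 / 67,900 = 33.7832 ‰

33.78 ‰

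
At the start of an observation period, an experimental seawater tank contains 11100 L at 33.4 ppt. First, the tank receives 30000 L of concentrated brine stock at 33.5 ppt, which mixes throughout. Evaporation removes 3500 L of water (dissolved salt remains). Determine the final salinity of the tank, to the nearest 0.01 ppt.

After mixing: salt = 11,100×33.4 + 30,000×33.5 = 1,375,740; volume = 41,100 L
After evaporation: salt unchanged = 1,375,740; volume = 41,100 − 3,500 = 37,600 L
S = 1,375,740 / 37,600 = 36.5888 ppt

36.59 ppt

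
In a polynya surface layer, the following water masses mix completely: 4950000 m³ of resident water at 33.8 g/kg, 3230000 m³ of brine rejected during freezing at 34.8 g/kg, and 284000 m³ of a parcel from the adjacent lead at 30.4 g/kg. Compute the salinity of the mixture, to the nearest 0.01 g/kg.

Mass of salt is conserved:
salt = 4,950,000×33.8 + 3,230,000×34.8 + 284,000×30.4 = 167,310,000 + 112,404,000 + 8,633,600 = 288,347,600
volume = 4,950,000 + 3,230,000 + 284,000 = 8,464,000 m³
S = 288,347,600 / 8,464,000 = 34.0675 g/kg

34.07 g/kg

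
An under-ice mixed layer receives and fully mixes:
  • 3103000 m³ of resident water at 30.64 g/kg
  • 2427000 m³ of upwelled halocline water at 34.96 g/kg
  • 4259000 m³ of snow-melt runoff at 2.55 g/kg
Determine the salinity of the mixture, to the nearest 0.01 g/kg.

19.49 g/kg

Mass of salt is conserved:
salt = 3,103,000×30.64 + 2,427,000×34.96 + 4,259,000×2.55 = 95,075,920 + 84,847,920 + 10,860,450 = 190,784,290
volume = 3,103,000 + 2,427,000 + 4,259,000 = 9,789,000 m³
S = 190,784,290 / 9,789,000 = 19.4897 g/kg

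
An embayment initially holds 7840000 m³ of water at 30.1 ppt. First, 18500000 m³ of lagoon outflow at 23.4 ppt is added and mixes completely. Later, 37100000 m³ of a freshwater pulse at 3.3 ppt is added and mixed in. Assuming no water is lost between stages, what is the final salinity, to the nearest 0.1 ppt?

Salt balance:
Initial salt = 7,840,000×30.1 = 235,984,000
After stage 1: salt = 235,984,000 + 18,500,000×23.4 = 668,884,000; volume = 26,340,000 m³; S = 25.394 ppt
After stage 2: salt = 668,884,000 + 37,100,000×3.3 = 791,314,000; volume = 63,440,000 m³
S = 791,314,000 / 63,440,000 = 12.4734 ppt

12.5 ppt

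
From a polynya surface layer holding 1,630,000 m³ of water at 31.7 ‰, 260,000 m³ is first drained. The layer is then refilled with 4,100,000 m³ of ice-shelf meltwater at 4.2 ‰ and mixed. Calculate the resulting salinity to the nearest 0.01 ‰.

Remaining after removal: 1,370,000 m³ at 31.7 ‰ (salt = 43,429,000)
After addition: salt = 43,429,000 + 4,100,000×4.2 = 60,649,000; volume = 5,470,000 m³
S = 60,649,000 / 5,470,000 = 11.0876 ‰

11.09 ‰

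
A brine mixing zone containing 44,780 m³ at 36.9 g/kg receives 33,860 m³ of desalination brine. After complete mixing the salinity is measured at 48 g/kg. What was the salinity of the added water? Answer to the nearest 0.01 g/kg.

Salt balance: 44,780×36.9 + 33,860×S = 78,640×48
1,652,382 + 33,860·S = 3,774,720
S = (3,774,720 − 1,652,382) / 33,860 = 62.6798 g/kg

62.68 g/kg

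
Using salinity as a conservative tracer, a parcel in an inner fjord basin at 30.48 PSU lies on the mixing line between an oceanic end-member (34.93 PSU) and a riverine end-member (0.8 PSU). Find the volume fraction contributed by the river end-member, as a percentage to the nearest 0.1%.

13.0%

Let f be the freshwater fraction. Salt balance per unit volume:
f×0.8 + (1−f)×34.93 = 30.48
f = (34.93 − 30.48) / (34.93 − 0.8) = 4.45/34.13 = 0.1304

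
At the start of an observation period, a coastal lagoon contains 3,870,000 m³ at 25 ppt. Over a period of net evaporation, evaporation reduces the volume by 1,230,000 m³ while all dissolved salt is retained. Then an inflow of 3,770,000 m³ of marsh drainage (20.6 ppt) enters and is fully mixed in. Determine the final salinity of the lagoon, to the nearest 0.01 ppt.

27.21 ppt

After evaporation: salt = 3,870,000×25 = 96,750,000; volume = 3,870,000 − 1,230,000 = 2,640,000 m³
After mixing: salt = 96,750,000 + 3,770,000×20.6 = 174,412,000; volume = 2,640,000 + 3,770,000 = 6,410,000 m³
S = 174,412,000 / 6,410,000 = 27.2094 ppt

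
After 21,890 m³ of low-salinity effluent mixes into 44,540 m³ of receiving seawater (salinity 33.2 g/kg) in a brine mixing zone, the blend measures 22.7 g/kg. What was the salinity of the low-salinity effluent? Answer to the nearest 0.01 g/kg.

Salt balance: 44,540×33.2 + 21,890×S = 66,430×22.7
1,478,728 + 21,890·S = 1,507,961
S = (1,507,961 − 1,478,728) / 21,890 = 1.3354 g/kg

1.34 g/kg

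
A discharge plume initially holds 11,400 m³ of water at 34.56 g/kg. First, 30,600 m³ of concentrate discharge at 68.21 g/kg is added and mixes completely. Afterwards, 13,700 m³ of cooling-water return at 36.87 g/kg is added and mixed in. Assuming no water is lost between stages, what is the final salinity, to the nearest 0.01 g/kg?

Salt balance:
Initial salt = 11,400×34.56 = 393,984
After stage 1: salt = 393,984 + 30,600×68.21 = 2,481,210; volume = 42,000 m³; S = 59.076 g/kg
After stage 2: salt = 2,481,210 + 13,700×36.87 = 2,986,329; volume = 55,700 m³
S = 2,986,329 / 55,700 = 53.6145 g/kg

53.61 g/kg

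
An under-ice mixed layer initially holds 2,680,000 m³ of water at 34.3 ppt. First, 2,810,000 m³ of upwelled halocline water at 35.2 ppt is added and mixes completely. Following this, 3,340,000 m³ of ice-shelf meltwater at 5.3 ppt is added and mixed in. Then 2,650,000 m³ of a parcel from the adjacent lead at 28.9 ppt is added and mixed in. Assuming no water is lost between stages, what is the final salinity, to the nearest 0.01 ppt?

24.84 ppt

Mass of salt is conserved:
Initial salt = 2,680,000×34.3 = 91,924,000
After stage 1: salt = 91,924,000 + 2,810,000×35.2 = 190,836,000; volume = 5,490,000 m³; S = 34.761 ppt
After stage 2: salt = 190,836,000 + 3,340,000×5.3 = 208,538,000; volume = 8,830,000 m³; S = 23.617 ppt
After stage 3: salt = 208,538,000 + 2,650,000×28.9 = 285,123,000; volume = 11,480,000 m³
S = 285,123,000 / 11,480,000 = 24.8365 ppt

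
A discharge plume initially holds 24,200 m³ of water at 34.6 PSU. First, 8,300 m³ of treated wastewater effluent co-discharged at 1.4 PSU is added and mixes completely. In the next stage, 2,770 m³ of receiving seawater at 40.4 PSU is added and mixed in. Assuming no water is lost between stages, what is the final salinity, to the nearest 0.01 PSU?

27.24 PSU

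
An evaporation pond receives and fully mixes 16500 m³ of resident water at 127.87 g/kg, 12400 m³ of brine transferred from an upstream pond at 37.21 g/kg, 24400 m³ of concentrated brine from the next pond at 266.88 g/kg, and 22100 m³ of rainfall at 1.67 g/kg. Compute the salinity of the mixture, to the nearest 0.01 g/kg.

120.96 g/kg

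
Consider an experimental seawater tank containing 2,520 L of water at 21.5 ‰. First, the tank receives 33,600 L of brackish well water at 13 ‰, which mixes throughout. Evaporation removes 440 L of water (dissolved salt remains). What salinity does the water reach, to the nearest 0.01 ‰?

After mixing: salt = 2,520×21.5 + 33,600×13 = 490,980; volume = 36,120 L
After evaporation: salt unchanged = 490,980; volume = 36,120 − 440 = 35,680 L
S = 490,980 / 35,680 = 13.7607 ‰

13.76 ‰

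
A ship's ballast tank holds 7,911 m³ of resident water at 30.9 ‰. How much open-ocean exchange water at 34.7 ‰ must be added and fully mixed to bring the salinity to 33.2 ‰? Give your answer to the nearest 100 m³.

Salt balance: 7,911×30.9 + V×34.7 = (7,911+V)×33.2
244,449.9 + 34.7V = 262,645.2 + 33.2V
18,195.3 = 1.5V
V = 12,130.2 m³

12100 m³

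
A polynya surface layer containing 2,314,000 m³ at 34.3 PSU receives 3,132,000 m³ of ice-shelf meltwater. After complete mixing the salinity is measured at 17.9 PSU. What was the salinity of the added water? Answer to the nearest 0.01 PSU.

5.78 PSU

Salt balance: 2,314,000×34.3 + 3,132,000×S = 5,446,000×17.9
79,370,200 + 3,132,000·S = 97,483,400
S = (97,483,400 − 79,370,200) / 3,132,000 = 5.7833 PSU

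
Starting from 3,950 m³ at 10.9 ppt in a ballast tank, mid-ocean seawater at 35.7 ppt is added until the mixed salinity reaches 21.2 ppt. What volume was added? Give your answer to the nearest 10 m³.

2810 m³

Salt balance: 3,950×10.9 + V×35.7 = (3,950+V)×21.2
43,055 + 35.7V = 83,740 + 21.2V
40,685 = 14.5V
V = 2,805.86 m³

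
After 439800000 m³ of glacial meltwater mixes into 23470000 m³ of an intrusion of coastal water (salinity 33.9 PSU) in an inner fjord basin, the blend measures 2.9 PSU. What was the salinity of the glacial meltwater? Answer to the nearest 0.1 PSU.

1.2 PSU

Salt balance: 23,470,000×33.9 + 439,800,000×S = 463,270,000×2.9
795,633,000 + 439,800,000·S = 1,343,483,000
S = (1,343,483,000 − 795,633,000) / 439,800,000 = 1.2457 PSU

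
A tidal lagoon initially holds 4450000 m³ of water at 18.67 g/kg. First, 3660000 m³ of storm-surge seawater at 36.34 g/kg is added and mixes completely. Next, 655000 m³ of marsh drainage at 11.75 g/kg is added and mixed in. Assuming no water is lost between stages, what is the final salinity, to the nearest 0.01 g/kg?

25.53 g/kg

Salt balance:
Initial salt = 4,450,000×18.67 = 83,081,500
After stage 1: salt = 83,081,500 + 3,660,000×36.34 = 216,085,900; volume = 8,110,000 m³; S = 26.644 g/kg
After stage 2: salt = 216,085,900 + 655,000×11.75 = 223,782,150; volume = 8,765,000 m³
S = 223,782,150 / 8,765,000 = 25.5313 g/kg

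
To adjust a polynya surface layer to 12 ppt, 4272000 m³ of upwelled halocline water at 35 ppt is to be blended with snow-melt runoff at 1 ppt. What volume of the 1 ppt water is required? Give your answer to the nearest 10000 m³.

Salt balance: 4,272,000×35 + V×1 = (4,272,000+V)×12
149,520,000 + 1V = 51,264,000 + 12V
98,256,000 = 11V
V = 8,932,363.64 m³

8930000 m³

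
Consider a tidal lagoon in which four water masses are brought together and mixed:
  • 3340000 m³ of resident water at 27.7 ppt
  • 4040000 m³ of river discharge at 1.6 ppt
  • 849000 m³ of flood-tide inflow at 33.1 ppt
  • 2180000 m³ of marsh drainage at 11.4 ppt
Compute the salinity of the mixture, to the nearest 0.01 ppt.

Mass of salt is conserved:
salt = 3,340,000×27.7 + 4,040,000×1.6 + 849,000×33.1 + 2,180,000×11.4 = 92,518,000 + 6,464,000 + 28,101,900 + 24,852,000 = 151,935,900
volume = 3,340,000 + 4,040,000 + 849,000 + 2,180,000 = 10,409,000 m³
S = 151,935,900 / 10,409,000 = 14.5966 ppt

14.60 ppt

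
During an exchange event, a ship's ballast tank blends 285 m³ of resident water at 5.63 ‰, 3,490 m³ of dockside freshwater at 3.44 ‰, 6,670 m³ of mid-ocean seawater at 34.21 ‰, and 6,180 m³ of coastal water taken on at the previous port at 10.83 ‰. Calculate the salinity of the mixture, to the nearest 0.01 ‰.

18.57 ‰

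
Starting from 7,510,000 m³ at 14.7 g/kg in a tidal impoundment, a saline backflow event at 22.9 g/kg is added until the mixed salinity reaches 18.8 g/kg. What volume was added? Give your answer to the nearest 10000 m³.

Salt balance: 7,510,000×14.7 + V×22.9 = (7,510,000+V)×18.8
110,397,000 + 22.9V = 141,188,000 + 18.8V
30,791,000 = 4.1V
V = 7,510,000 m³

7510000 m³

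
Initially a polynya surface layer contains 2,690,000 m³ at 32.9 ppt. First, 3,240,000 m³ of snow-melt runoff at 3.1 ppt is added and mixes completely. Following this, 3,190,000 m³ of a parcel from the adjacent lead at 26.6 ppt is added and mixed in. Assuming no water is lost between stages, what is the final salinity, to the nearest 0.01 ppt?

Salt balance:
Initial salt = 2,690,000×32.9 = 88,501,000
After stage 1: salt = 88,501,000 + 3,240,000×3.1 = 98,545,000; volume = 5,930,000 m³; S = 16.618 ppt
After stage 2: salt = 98,545,000 + 3,190,000×26.6 = 183,399,000; volume = 9,120,000 m³
S = 183,399,000 / 9,120,000 = 20.1095 ppt

20.11 ppt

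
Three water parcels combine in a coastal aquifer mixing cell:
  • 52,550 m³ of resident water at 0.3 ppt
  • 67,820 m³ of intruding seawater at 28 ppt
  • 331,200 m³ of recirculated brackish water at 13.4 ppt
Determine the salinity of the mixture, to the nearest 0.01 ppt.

Salt balance:
salt = 52,550×0.3 + 67,820×28 + 331,200×13.4 = 15,765 + 1,898,960 + 4,438,080 = 6,352,805
volume = 52,550 + 67,820 + 331,200 = 451,570 m³
S = 6,352,805 / 451,570 = 14.0683 ppt

14.07 ppt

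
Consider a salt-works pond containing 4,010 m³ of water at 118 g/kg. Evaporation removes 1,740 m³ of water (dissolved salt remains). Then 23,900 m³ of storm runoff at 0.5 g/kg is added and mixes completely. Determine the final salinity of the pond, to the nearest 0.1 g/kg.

18.5 g/kg

After evaporation: salt = 4,010×118 = 473,180; volume = 4,010 − 1,740 = 2,270 m³
After mixing: salt = 473,180 + 23,900×0.5 = 485,130; volume = 2,270 + 23,900 = 26,170 m³
S = 485,130 / 26,170 = 18.5376 g/kg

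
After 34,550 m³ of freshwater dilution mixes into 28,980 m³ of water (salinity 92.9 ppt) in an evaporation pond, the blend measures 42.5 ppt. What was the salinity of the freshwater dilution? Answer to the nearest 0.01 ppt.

Salt balance: 28,980×92.9 + 34,550×S = 63,530×42.5
2,692,242 + 34,550·S = 2,700,025
S = (2,700,025 − 2,692,242) / 34,550 = 0.2253 ppt

0.23 ppt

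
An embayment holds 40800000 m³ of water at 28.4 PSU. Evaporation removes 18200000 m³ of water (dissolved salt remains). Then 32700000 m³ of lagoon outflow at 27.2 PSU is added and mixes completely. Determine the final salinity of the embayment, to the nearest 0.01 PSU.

37.04 PSU

After evaporation: salt = 40,800,000×28.4 = 1,158,720,000; volume = 40,800,000 − 18,200,000 = 22,600,000 m³
After mixing: salt = 1,158,720,000 + 32,700,000×27.2 = 2,048,160,000; volume = 22,600,000 + 32,700,000 = 55,300,000 m³
S = 2,048,160,000 / 55,300,000 = 37.0373 PSU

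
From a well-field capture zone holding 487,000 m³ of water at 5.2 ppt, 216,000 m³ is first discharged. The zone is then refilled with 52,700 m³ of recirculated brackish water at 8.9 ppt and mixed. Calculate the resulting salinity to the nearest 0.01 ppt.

5.80 ppt

Remaining after removal: 271,000 m³ at 5.2 ppt (salt = 1,409,200)
After addition: salt = 1,409,200 + 52,700×8.9 = 1,878,230; volume = 323,700 m³
S = 1,878,230 / 323,700 = 5.8024 ppt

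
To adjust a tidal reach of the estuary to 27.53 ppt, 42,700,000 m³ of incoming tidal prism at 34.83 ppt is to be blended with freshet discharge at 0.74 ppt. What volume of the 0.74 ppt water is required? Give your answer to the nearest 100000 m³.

11600000 m³

Salt balance: 42,700,000×34.83 + V×0.74 = (42,700,000+V)×27.53
1,487,241,000 + 0.74V = 1,175,531,000 + 27.53V
311,710,000 = 26.79V
V = 11,635,311.68 m³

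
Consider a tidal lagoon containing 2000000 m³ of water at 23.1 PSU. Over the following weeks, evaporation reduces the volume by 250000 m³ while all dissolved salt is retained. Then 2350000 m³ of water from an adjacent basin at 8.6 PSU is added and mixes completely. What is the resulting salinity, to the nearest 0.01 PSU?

After evaporation: salt = 2,000,000×23.1 = 46,200,000; volume = 2,000,000 − 250,000 = 1,750,000 m³
After mixing: salt = 46,200,000 + 2,350,000×8.6 = 66,410,000; volume = 1,750,000 + 2,350,000 = 4,100,000 m³
S = 66,410,000 / 4,100,000 = 16.1976 PSU

16.20 PSU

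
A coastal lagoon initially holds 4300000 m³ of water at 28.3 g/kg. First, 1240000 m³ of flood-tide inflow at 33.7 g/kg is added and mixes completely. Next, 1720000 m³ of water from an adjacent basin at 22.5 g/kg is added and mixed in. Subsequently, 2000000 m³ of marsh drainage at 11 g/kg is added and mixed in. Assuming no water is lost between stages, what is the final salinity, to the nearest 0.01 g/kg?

Mass of salt is conserved:
Initial salt = 4,300,000×28.3 = 121,690,000
After stage 1: salt = 121,690,000 + 1,240,000×33.7 = 163,478,000; volume = 5,540,000 m³; S = 29.509 g/kg
After stage 2: salt = 163,478,000 + 1,720,000×22.5 = 202,178,000; volume = 7,260,000 m³; S = 27.848 g/kg
After stage 3: salt = 202,178,000 + 2,000,000×11 = 224,178,000; volume = 9,260,000 m³
S = 224,178,000 / 9,260,000 = 24.2093 g/kg

24.21 g/kg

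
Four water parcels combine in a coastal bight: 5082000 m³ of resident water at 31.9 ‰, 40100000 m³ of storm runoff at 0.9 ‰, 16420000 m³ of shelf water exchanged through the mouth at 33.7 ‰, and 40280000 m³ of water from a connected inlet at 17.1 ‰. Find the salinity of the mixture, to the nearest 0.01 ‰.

Total salt / total volume:
salt = 5,082,000×31.9 + 40,100,000×0.9 + 16,420,000×33.7 + 40,280,000×17.1 = 162,115,800 + 36,090,000 + 553,354,000 + 688,788,000 = 1,440,347,800
volume = 5,082,000 + 40,100,000 + 16,420,000 + 40,280,000 = 101,882,000 m³
S = 1,440,347,800 / 101,882,000 = 14.1374 ‰

14.14 ‰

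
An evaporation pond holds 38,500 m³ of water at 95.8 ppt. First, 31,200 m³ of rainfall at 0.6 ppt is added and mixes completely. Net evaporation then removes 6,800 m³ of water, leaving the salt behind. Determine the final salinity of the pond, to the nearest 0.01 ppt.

After mixing: salt = 38,500×95.8 + 31,200×0.6 = 3,707,020; volume = 69,700 m³
After evaporation: salt unchanged = 3,707,020; volume = 69,700 − 6,800 = 62,900 m³
S = 3,707,020 / 62,900 = 58.9351 ppt

58.94 ppt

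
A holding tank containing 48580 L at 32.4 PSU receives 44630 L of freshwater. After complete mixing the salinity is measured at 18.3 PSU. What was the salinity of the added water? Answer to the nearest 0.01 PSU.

2.95 PSU

Salt balance: 48,580×32.4 + 44,630×S = 93,210×18.3
1,573,992 + 44,630·S = 1,705,743
S = (1,705,743 − 1,573,992) / 44,630 = 2.9521 PSU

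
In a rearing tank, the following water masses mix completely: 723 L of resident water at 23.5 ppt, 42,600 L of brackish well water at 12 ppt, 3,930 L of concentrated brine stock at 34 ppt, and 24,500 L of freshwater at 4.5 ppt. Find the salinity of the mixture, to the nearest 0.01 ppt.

Weighted by volume,
salt = 723×23.5 + 42,600×12 + 3,930×34 + 24,500×4.5 = 16,990.5 + 511,200 + 133,620 + 110,250 = 772,060.5
volume = 723 + 42,600 + 3,930 + 24,500 = 71,753 L
S = 772,060.5 / 71,753 = 10.76 ppt

10.76 ppt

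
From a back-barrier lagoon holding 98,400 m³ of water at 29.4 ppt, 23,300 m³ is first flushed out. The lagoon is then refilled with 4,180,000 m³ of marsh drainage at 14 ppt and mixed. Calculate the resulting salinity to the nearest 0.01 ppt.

14.27 ppt

Remaining after removal: 75,100 m³ at 29.4 ppt (salt = 2,207,940)
After addition: salt = 2,207,940 + 4,180,000×14 = 60,727,940; volume = 4,255,100 m³
S = 60,727,940 / 4,255,100 = 14.2718 ppt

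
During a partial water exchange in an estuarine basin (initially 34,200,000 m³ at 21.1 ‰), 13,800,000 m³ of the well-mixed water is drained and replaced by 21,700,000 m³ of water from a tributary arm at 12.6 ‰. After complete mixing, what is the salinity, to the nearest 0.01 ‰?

Remaining after removal: 20,400,000 m³ at 21.1 ‰ (salt = 430,440,000)
After addition: salt = 430,440,000 + 21,700,000×12.6 = 703,860,000; volume = 42,100,000 m³
S = 703,860,000 / 42,100,000 = 16.7188 ‰

16.72 ‰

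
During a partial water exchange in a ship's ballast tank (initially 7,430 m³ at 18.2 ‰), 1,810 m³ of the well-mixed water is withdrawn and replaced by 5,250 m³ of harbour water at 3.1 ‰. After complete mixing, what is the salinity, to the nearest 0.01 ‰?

10.91 ‰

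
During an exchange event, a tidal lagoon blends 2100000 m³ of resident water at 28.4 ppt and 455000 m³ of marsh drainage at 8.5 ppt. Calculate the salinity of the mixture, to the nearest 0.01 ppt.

Mass of salt is conserved:
salt = 2,100,000×28.4 + 455,000×8.5 = 59,640,000 + 3,867,500 = 63,507,500
volume = 2,100,000 + 455,000 = 2,555,000 m³
S = 63,507,500 / 2,555,000 = 24.8562 ppt

24.86 ppt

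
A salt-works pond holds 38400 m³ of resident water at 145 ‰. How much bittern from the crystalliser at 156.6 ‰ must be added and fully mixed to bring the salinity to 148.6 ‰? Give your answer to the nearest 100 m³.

Salt balance: 38,400×145 + V×156.6 = (38,400+V)×148.6
5,568,000 + 156.6V = 5,706,240 + 148.6V
138,240 = 8V
V = 17,280 m³

17300 m³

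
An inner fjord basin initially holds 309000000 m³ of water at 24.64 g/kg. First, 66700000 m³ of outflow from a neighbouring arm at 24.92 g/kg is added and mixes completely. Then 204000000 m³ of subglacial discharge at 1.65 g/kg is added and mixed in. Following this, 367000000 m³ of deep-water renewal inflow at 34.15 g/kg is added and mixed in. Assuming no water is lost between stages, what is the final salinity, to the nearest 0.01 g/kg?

23.39 g/kg

By conservation of dissolved salt,
Initial salt = 309,000,000×24.64 = 7,613,760,000
After stage 1: salt = 7,613,760,000 + 66,700,000×24.92 = 9,275,924,000; volume = 375,700,000 m³; S = 24.69 g/kg
After stage 2: salt = 9,275,924,000 + 204,000,000×1.65 = 9,612,524,000; volume = 579,700,000 m³; S = 16.582 g/kg
After stage 3: salt = 9,612,524,000 + 367,000,000×34.15 = 22,145,574,000; volume = 946,700,000 m³
S = 22,145,574,000 / 946,700,000 = 23.3924 g/kg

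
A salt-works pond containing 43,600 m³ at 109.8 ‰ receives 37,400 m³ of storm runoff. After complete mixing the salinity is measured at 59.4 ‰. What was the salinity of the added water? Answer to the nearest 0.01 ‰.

0.64 ‰

Salt balance: 43,600×109.8 + 37,400×S = 81,000×59.4
4,787,280 + 37,400·S = 4,811,400
S = (4,811,400 − 4,787,280) / 37,400 = 0.6449 ‰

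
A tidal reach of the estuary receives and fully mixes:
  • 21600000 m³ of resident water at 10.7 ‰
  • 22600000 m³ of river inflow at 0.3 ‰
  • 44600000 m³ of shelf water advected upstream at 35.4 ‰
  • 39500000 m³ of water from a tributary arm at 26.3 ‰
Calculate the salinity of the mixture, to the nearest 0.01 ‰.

By conservation of dissolved salt,
salt = 21,600,000×10.7 + 22,600,000×0.3 + 44,600,000×35.4 + 39,500,000×26.3 = 231,120,000 + 6,780,000 + 1,578,840,000 + 1,038,850,000 = 2,855,590,000
volume = 21,600,000 + 22,600,000 + 44,600,000 + 39,500,000 = 128,300,000 m³
S = 2,855,590,000 / 128,300,000 = 22.2571 ‰

22.26 ‰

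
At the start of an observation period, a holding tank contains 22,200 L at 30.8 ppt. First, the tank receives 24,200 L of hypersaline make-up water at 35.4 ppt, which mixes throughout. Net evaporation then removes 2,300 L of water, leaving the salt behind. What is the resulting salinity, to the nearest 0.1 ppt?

34.9 ppt

After mixing: salt = 22,200×30.8 + 24,200×35.4 = 1,540,440; volume = 46,400 L
After evaporation: salt unchanged = 1,540,440; volume = 46,400 − 2,300 = 44,100 L
S = 1,540,440 / 44,100 = 34.9306 ppt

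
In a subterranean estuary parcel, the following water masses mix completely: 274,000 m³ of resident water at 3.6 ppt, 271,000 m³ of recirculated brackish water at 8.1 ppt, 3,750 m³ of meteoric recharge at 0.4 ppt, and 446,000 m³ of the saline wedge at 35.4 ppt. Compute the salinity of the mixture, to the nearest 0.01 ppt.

19.07 ppt

Conserving salt mass:
salt = 274,000×3.6 + 271,000×8.1 + 3,750×0.4 + 446,000×35.4 = 986,400 + 2,195,100 + 1,500 + 15,788,400 = 18,971,400
volume = 274,000 + 271,000 + 3,750 + 446,000 = 994,750 m³
S = 18,971,400 / 994,750 = 19.0715 ppt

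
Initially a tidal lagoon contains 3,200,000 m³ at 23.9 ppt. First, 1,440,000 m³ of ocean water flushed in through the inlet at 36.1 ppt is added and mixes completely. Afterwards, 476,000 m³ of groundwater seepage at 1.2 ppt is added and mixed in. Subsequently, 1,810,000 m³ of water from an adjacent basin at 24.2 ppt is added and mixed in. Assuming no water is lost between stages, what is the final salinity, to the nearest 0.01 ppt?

24.95 ppt

By conservation of dissolved salt,
Initial salt = 3,200,000×23.9 = 76,480,000
After stage 1: salt = 76,480,000 + 1,440,000×36.1 = 128,464,000; volume = 4,640,000 m³; S = 27.686 ppt
After stage 2: salt = 128,464,000 + 476,000×1.2 = 129,035,200; volume = 5,116,000 m³; S = 25.222 ppt
After stage 3: salt = 129,035,200 + 1,810,000×24.2 = 172,837,200; volume = 6,926,000 m³
S = 172,837,200 / 6,926,000 = 24.9548 ppt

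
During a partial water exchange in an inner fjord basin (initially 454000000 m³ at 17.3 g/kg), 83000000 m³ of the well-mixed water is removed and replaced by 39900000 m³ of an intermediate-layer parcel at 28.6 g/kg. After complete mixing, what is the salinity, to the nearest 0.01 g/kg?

18.40 g/kg

Remaining after removal: 371,000,000 m³ at 17.3 g/kg (salt = 6,418,300,000)
After addition: salt = 6,418,300,000 + 39,900,000×28.6 = 7,559,440,000; volume = 410,900,000 m³
S = 7,559,440,000 / 410,900,000 = 18.3973 g/kg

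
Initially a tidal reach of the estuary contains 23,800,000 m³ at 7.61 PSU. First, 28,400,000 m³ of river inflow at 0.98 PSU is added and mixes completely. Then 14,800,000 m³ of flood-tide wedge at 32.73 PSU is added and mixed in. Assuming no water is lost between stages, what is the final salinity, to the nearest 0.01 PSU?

By conservation of dissolved salt,
Initial salt = 23,800,000×7.61 = 181,118,000
After stage 1: salt = 181,118,000 + 28,400,000×0.98 = 208,950,000; volume = 52,200,000 m³; S = 4.003 PSU
After stage 2: salt = 208,950,000 + 14,800,000×32.73 = 693,354,000; volume = 67,000,000 m³
S = 693,354,000 / 67,000,000 = 10.3486 PSU

10.35 PSU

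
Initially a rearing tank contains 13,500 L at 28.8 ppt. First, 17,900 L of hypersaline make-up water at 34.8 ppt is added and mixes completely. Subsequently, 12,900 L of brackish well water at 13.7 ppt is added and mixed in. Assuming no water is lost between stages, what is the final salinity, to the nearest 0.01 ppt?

Total salt / total volume:
Initial salt = 13,500×28.8 = 388,800
After stage 1: salt = 388,800 + 17,900×34.8 = 1,011,720; volume = 31,400 L; S = 32.22 ppt
After stage 2: salt = 1,011,720 + 12,900×13.7 = 1,188,450; volume = 44,300 L
S = 1,188,450 / 44,300 = 26.8273 ppt

26.83 ppt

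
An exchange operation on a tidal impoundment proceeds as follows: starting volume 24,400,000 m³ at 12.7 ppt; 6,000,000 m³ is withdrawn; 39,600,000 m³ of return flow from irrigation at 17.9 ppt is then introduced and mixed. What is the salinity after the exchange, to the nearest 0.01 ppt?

16.25 ppt

Remaining after removal: 18,400,000 m³ at 12.7 ppt (salt = 233,680,000)
After addition: salt = 233,680,000 + 39,600,000×17.9 = 942,520,000; volume = 58,000,000 m³
S = 942,520,000 / 58,000,000 = 16.2503 ppt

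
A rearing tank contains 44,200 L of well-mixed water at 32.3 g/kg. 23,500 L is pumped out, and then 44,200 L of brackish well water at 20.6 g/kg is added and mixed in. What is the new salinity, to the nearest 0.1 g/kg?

24.3 g/kg

Remaining after removal: 20,700 L at 32.3 g/kg (salt = 668,610)
After addition: salt = 668,610 + 44,200×20.6 = 1,579,130; volume = 64,900 L
S = 1,579,130 / 64,900 = 24.3317 g/kg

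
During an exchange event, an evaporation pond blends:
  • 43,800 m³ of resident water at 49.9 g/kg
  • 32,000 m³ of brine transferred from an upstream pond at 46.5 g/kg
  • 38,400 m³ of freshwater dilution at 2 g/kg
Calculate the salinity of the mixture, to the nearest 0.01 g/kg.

32.84 g/kg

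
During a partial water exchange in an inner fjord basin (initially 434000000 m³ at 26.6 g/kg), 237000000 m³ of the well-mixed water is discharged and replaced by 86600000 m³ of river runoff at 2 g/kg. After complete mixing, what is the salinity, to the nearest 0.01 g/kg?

Remaining after removal: 197,000,000 m³ at 26.6 g/kg (salt = 5,240,200,000)
After addition: salt = 5,240,200,000 + 86,600,000×2 = 5,413,400,000; volume = 283,600,000 m³
S = 5,413,400,000 / 283,600,000 = 19.0882 g/kg

19.09 g/kg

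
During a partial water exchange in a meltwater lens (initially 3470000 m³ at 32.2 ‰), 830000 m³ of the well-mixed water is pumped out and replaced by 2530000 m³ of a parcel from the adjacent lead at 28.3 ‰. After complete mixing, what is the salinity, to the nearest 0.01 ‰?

30.29 ‰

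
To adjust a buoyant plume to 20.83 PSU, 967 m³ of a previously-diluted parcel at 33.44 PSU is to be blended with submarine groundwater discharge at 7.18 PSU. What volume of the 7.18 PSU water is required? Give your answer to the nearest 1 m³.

Salt balance: 967×33.44 + V×7.18 = (967+V)×20.83
32,336.48 + 7.18V = 20,142.61 + 20.83V
12,193.87 = 13.65V
V = 893.32 m³

893 m³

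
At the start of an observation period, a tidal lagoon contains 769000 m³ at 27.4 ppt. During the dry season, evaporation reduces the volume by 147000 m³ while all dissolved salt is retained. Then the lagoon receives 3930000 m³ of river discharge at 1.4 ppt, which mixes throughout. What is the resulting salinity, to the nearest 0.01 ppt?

After evaporation: salt = 769,000×27.4 = 21,070,600; volume = 769,000 − 147,000 = 622,000 m³
After mixing: salt = 21,070,600 + 3,930,000×1.4 = 26,572,600; volume = 622,000 + 3,930,000 = 4,552,000 m³
S = 26,572,600 / 4,552,000 = 5.8376 ppt

5.84 ppt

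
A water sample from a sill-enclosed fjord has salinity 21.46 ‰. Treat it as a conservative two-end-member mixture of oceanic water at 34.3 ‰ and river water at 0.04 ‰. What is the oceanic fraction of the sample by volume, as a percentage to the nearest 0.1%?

Let g be the oceanic fraction. Salt balance per unit volume:
g×34.3 + (1−g)×0.04 = 21.46
g = (21.46 − 0.04) / (34.3 − 0.04) = 21.42/34.26 = 0.6252

62.5%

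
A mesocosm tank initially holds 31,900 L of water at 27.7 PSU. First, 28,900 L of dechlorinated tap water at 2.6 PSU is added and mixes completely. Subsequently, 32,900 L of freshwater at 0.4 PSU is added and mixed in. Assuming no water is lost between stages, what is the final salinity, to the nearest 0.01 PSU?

Mass of salt is conserved:
Initial salt = 31,900×27.7 = 883,630
After stage 1: salt = 883,630 + 28,900×2.6 = 958,770; volume = 60,800 L; S = 15.769 PSU
After stage 2: salt = 958,770 + 32,900×0.4 = 971,930; volume = 93,700 L
S = 971,930 / 93,700 = 10.3728 PSU

10.37 PSU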